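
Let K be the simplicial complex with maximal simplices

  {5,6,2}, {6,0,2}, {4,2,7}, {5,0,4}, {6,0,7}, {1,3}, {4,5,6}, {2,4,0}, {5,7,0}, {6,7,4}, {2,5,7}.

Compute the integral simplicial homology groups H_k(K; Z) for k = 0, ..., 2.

Take the total order 0 < 1 < 2 < 3 < 4 < 5 < 6 < 7 on the vertex set. Then K (dimension 2) consists of the simplices:

  0-simplices (8): [0], [1], [2], [3], [4], [5], [6], [7]
  1-simplices (16): [0,2], [0,4], [0,5], [0,6], [0,7], [1,3], [2,4], [2,5], [2,6], [2,7], [4,5], [4,6], [4,7], [5,6], [5,7], [6,7]
  2-simplices (10): [0,2,4], [0,2,6], [0,4,5], [0,5,7], [0,6,7], [2,4,7], [2,5,6], [2,5,7], [4,5,6], [4,6,7]

so the chain groups are C_0 ≅ Z^8, C_1 ≅ Z^16, C_2 ≅ Z^10.

∂_1: C_1 → C_0 sends each edge [p,q] (with p < q) to q − p. For instance
  ∂[0,5] = [5] − [0].
The 8×16 boundary matrix has rank 6 and Smith normal form diag(1,1,1,1,1,1).

The boundary map ∂_2: C_2 → C_1 sends each 2-simplex [p,q,r] to [q,r] − [p,r] + [p,q]. For instance
  ∂[4,5,6] = [5,6] − [4,6] + [4,5],
  ∂[0,4,5] = [4,5] − [0,5] + [0,4].
As a 16×10 matrix over Z this has rank 10, with invariant factors (1,1,1,1,1,1,1,1,1,2).

Now H_k = ker ∂_k / im ∂_{k+1}, so:

  H_0: rank C_0 − rank ∂_1 = 8 − 6 = 2, and the invariant factors of ∂_1 are all 1, so H_0 ≅ Z^2.
  H_1: rank ker ∂_1 − rank ∂_2 = (16 − 6) − 10 = 0, and ∂_2 has invariant factor 2 > 1, so H_1 ≅ Z/2Z.
  H_2: rank ker ∂_2 − rank ∂_3 = (10 − 10) − 0 = 0, and there is no ∂_3, so H_2 ≅ 0.

H_0 = Z^2,  H_1 = Z/2Z,  H_2 = 0.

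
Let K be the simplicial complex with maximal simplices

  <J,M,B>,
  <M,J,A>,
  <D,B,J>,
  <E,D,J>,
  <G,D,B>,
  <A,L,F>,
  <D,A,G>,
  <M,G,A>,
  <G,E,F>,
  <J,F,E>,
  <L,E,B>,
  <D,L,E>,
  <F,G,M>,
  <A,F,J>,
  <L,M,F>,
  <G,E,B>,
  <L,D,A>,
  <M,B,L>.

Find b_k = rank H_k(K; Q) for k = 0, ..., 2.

Fix the vertex order A < B < D < E < F < G < J < L < M and write every simplex with vertices in increasing order. Then dim K = 2 and the simplices of K are:

  0-simplices (9): A, B, D, E, F, G, J, L, M
  1-simplices (27): AD, AF, AG, AJ, AL, AM, BD, BE, BG, BJ, BL, BM, DE, DG, DJ, DL, EF, EG, EJ, EL, FG, FJ, FL, FM, GM, JM, LM
  2-simplices (18): ADG, ADL, AFJ, AFL, AGM, AJM, BDG, BDJ, BEG, BEL, BJM, BLM, DEJ, DEL, EFG, EFJ, FGM, FLM

Hence C_0 ≅ Z^9, C_1 ≅ Z^27, C_2 ≅ Z^18.

The boundary map ∂_1: C_1 → C_0 maps an edge to its endpoints' difference, ∂[p,q] = q − p. For instance
  ∂LM = M − L.
The resulting 9×27 matrix has rank 8, and its Smith normal form has invariant factors (1,1,1,1,1,1,1,1).

Boundary ∂_2: C_2 → C_1 maps a triangle to the signed sum of its edges. For instance
  ∂DEJ = EJ − DJ + DE,
  ∂ADL = DL − AL + AD.
As a 27×18 matrix over Z this has rank 18, with invariant factors (1,1,1,1,1,1,1,1,1,1,1,1,1,1,1,1,1,2).

Computing H_k = (kernel of ∂_k) / (image of ∂_{k+1}):

  H_0: rank C_0 − rank ∂_1 = 9 − 8 = 1, and the invariant factors of ∂_1 are all 1, so H_0 = Z.
  H_1: rank ker ∂_1 − rank ∂_2 = (27 − 8) − 18 = 1, and ∂_2 has invariant factor 2 > 1, so H_1 = Z ⊕ Z/2Z.
  H_2: rank ker ∂_2 − rank ∂_3 = (18 − 18) − 0 = 0, and there is no ∂_3, so H_2 = 0.

Hence the Betti numbers are b_0 = 1, b_1 = 1, b_2 = 0.

b_0 = 1, b_1 = 1, b_2 = 0.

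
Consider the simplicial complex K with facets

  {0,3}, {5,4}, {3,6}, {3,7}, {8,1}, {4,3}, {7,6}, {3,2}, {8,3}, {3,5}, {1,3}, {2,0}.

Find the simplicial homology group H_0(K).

Take the total order 0 < 1 < 2 < 3 < 4 < 5 < 6 < 7 < 8 on the vertex set. Then K (dimension 1) consists of the simplices:

  0-simplices (9): [0], [1], [2], [3], [4], [5], [6], [7], [8]
  1-simplices (12): [0,2], [0,3], [1,3], [1,8], [2,3], [3,4], [3,5], [3,6], [3,7], [3,8], [4,5], [6,7]

giving chain groups C_0 ≅ Z^9, C_1 ≅ Z^12.

∂_1: C_1 → C_0 maps an edge to its endpoints' difference, ∂[p,q] = q − p. For instance
  ∂[3,7] = [7] − [3].
This gives a 9×12 integer matrix of rank 8; reducing to Smith normal form yields diagonal entries (1,1,1,1,1,1,1,1).

Computing H_k = (kernel of ∂_k) / (image of ∂_{k+1}):

  H_0: rank C_0 − rank ∂_1 = 9 − 8 = 1, and the invariant factors of ∂_1 are all 1, so H_0 ≅ Z.

H_0 = Z.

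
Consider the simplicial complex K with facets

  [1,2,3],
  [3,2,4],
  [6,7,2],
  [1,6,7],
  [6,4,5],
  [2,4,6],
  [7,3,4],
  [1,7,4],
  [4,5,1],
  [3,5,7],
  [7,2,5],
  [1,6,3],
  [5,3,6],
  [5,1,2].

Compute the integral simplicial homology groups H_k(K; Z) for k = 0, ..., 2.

H_0 = Z,  H_1 = Z^2,  H_2 = Z.

Fix the vertex order 1 < 2 < 3 < 4 < 5 < 6 < 7 and write every simplex with vertices in increasing order. Then dim K = 2 and the simplices of K are:

  0-simplices (7): [1], [2], [3], [4], [5], [6], [7]
  1-simplices (21): [1,2], [1,3], [1,4], [1,5], [1,6], [1,7], [2,3], [2,4], [2,5], [2,6], [2,7], [3,4], [3,5], [3,6], [3,7], [4,5], [4,6], [4,7], [5,6], [5,7], [6,7]
  2-simplices (14): [1,2,3], [1,2,5], [1,3,6], [1,4,5], [1,4,7], [1,6,7], [2,3,4], [2,4,6], [2,5,7], [2,6,7], [3,4,7], [3,5,6], [3,5,7], [4,5,6]

giving chain groups C_0 ≅ Z^7, C_1 ≅ Z^21, C_2 ≅ Z^14.

Boundary ∂_1: C_1 → C_0 is given by ∂[p,q] = [q] − [p].
This gives a 7×21 integer matrix of rank 6; reducing to Smith normal form yields diagonal entries (1,1,1,1,1,1).

∂_2: C_2 → C_1 maps a triangle to the signed sum of its edges. For instance
  ∂[1,3,6] = [3,6] − [1,6] + [1,3],
  ∂[1,2,3] = [2,3] − [1,3] + [1,2].
As a 21×14 matrix over Z this has rank 13, with invariant factors (1,1,1,1,1,1,1,1,1,1,1,1,1).

Computing H_k = (kernel of ∂_k) / (image of ∂_{k+1}):

  H_0: rank C_0 − rank ∂_1 = 7 − 6 = 1, and the invariant factors of ∂_1 are all 1, so H_0 ≅ Z.
  H_1: rank ker ∂_1 − rank ∂_2 = (21 − 6) − 13 = 2, and the invariant factors of ∂_2 are all 1, so H_1 ≅ Z^2.
  H_2: rank ker ∂_2 − rank ∂_3 = (14 − 13) − 0 = 1, and there is no ∂_3, so H_2 ≅ Z.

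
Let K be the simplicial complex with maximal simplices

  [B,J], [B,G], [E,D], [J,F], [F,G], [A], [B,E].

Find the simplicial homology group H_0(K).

H_0 = Z^2.

Fix the vertex order A < B < D < E < F < G < J and write every simplex with vertices in increasing order. Then dim K = 1 and the simplices of K are:

  0-simplices (7): A, B, D, E, F, G, J
  1-simplices (6): BE, BG, BJ, DE, FG, FJ

Hence C_0 ≅ Z^7, C_1 ≅ Z^6.

∂_1: C_1 → C_0 sends each edge [p,q] (with p < q) to q − p.
As a 7×6 matrix over Z this has rank 5, with invariant factors (1,1,1,1,1).

Now H_k = ker ∂_k / im ∂_{k+1}, so:

  H_0: rank C_0 − rank ∂_1 = 7 − 5 = 2, and the invariant factors of ∂_1 are all 1, so H_0 ≅ Z^2.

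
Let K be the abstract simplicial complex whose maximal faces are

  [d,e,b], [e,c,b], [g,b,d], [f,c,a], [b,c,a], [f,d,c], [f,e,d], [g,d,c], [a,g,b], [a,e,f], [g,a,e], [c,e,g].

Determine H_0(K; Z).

We work with the vertex ordering a < b < c < d < e < f < g. The simplices of K, each written with vertices in increasing order, are:

  0-simplices (7): a, b, c, d, e, f, g
  1-simplices (18): ab, ac, ae, af, ag, bc, bd, be, bg, cd, ce, cf, cg, de, df, dg, ef, eg
  2-simplices (12): abc, abg, acf, aef, aeg, bce, bde, bdg, cdf, cdg, ceg, def

Hence C_0 ≅ Z^7, C_1 ≅ Z^18, C_2 ≅ Z^12.

The boundary map ∂_1: C_1 → C_0 is given by ∂[p,q] = [q] − [p]. For instance
  ∂ag = g − a.
As a 7×18 matrix over Z this has rank 6, with invariant factors (1,1,1,1,1,1).

Boundary ∂_2: C_2 → C_1 maps a triangle to the signed sum of its edges. For instance
  ∂abc = bc − ac + ab,
  ∂bde = de − be + bd.
As a 18×12 matrix over Z this has rank 12, with invariant factors (1,1,1,1,1,1,1,1,1,1,1,2).

Computing H_k = (kernel of ∂_k) / (image of ∂_{k+1}):

  H_0: rank C_0 − rank ∂_1 = 7 − 6 = 1, and the invariant factors of ∂_1 are all 1, so H_0 ≅ Z.

(K is a triangulation of the real projective plane RP^2.)

H_0 = Z.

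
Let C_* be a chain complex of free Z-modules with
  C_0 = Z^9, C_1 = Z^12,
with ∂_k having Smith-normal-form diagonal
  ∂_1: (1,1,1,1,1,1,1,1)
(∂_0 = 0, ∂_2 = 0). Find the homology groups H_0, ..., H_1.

H_0: b_0 = 9 − 0 − 8 = 1; torsion from ∂_1 factors > 1: none. So H_0 ≅ Z.
H_1: b_1 = 12 − 8 − 0 = 4; torsion from ∂_2 factors > 1: none. So H_1 ≅ Z^4.

H_0 ≅ Z,  H_1 ≅ Z^4.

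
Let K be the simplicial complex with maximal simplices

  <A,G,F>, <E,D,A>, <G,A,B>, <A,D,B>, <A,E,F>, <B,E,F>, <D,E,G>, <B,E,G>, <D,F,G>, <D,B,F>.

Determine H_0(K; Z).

Fix the vertex order A < B < D < E < F < G and write every simplex with vertices in increasing order. Then dim K = 2 and the simplices of K are:

  0-simplices (6): A, B, D, E, F, G
  1-simplices (15): AB, AD, AE, AF, AG, BD, BE, BF, BG, DE, DF, DG, EF, EG, FG
  2-simplices (10): ABD, ABG, ADE, AEF, AFG, BDF, BEF, BEG, DEG, DFG

Hence C_0 ≅ Z^6, C_1 ≅ Z^15, C_2 ≅ Z^10.

∂_1: C_1 → C_0 is given by ∂[p,q] = [q] − [p]. For instance
  ∂DG = G − D.
The resulting 6×15 matrix has rank 5, and its Smith normal form has invariant factors (1,1,1,1,1).

The boundary map ∂_2: C_2 → C_1 maps a triangle to the signed sum of its edges. For instance
  ∂DFG = FG − DG + DF,
  ∂AEF = EF − AF + AE.
The 15×10 boundary matrix has rank 10 and Smith normal form diag(1,1,1,1,1,1,1,1,1,2).

Computing H_k = (kernel of ∂_k) / (image of ∂_{k+1}):

  H_0: rank C_0 − rank ∂_1 = 6 − 5 = 1, and the invariant factors of ∂_1 are all 1, so H_0 = Z.

H_0 ≅ Z.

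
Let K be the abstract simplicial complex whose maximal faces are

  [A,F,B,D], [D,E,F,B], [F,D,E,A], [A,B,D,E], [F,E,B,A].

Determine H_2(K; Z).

Fix the vertex order A < B < D < E < F and write every simplex with vertices in increasing order. Then dim K = 3 and the simplices of K are:

  0-simplices (5): A, B, D, E, F
  1-simplices (10): AB, AD, AE, AF, BD, BE, BF, DE, DF, EF
  2-simplices (10): ABD, ABE, ABF, ADE, ADF, AEF, BDE, BDF, BEF, DEF
  3-simplices (5): ABDE, ABDF, ABEF, ADEF, BDEF

giving chain groups C_0 ≅ Z^5, C_1 ≅ Z^10, C_2 ≅ Z^10, C_3 ≅ Z^5.

∂_1: C_1 → C_0 is given by ∂[p,q] = [q] − [p].
This gives a 5×10 integer matrix of rank 4; reducing to Smith normal form yields diagonal entries (1,1,1,1).

Boundary ∂_2: C_2 → C_1 maps a triangle to the signed sum of its edges. For instance
  ∂BDF = DF − BF + BD,
  ∂AEF = EF − AF + AE.
This gives a 10×10 integer matrix of rank 6; reducing to Smith normal form yields diagonal entries (1,1,1,1,1,1).

Boundary ∂_3: C_3 → C_2 sends each 3-simplex σ to the alternating sum Σ_i (−1)^i (σ with its i-th vertex removed). For instance
  ∂ADEF = DEF − AEF + ADF − ADE,
  ∂ABDE = BDE − ADE + ABE − ABD.
The resulting 10×5 matrix has rank 4, and its Smith normal form has invariant factors (1,1,1,1).

Computing H_k = (kernel of ∂_k) / (image of ∂_{k+1}):

  H_2: rank ker ∂_2 − rank ∂_3 = (10 − 6) − 4 = 0, and the invariant factors of ∂_3 are all 1, so H_2 ≅ 0.

H_2 ≅ 0.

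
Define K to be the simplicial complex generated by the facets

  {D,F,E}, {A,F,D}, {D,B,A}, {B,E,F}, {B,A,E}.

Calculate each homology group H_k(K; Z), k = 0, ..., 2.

We work with the vertex ordering A < B < D < E < F. The simplices of K, each written with vertices in increasing order, are:

  0-simplices (5): A, B, D, E, F
  1-simplices (10): AB, AD, AE, AF, BD, BE, BF, DE, DF, EF
  2-simplices (5): ABD, ABE, ADF, BEF, DEF

Hence C_0 ≅ Z^5, C_1 ≅ Z^10, C_2 ≅ Z^5.

Boundary ∂_1: C_1 → C_0 maps an edge to its endpoints' difference, ∂[p,q] = q − p.
As a 5×10 matrix over Z this has rank 4, with invariant factors (1,1,1,1).

Boundary ∂_2: C_2 → C_1 sends each 2-simplex [p,q,r] to [q,r] − [p,r] + [p,q]. For instance
  ∂DEF = EF − DF + DE,
  ∂ABD = BD − AD + AB.
The 10×5 boundary matrix has rank 5 and Smith normal form diag(1,1,1,1,1).

Reading off H_k = ker ∂_k / im ∂_{k+1}:

  H_0: rank C_0 − rank ∂_1 = 5 − 4 = 1, and the invariant factors of ∂_1 are all 1, so H_0 ≅ Z.
  H_1: rank ker ∂_1 − rank ∂_2 = (10 − 4) − 5 = 1, and the invariant factors of ∂_2 are all 1, so H_1 ≅ Z.
  H_2: rank ker ∂_2 − rank ∂_3 = (5 − 5) − 0 = 0, and there is no ∂_3, so H_2 ≅ 0.

H_0 = Z,  H_1 = Z,  H_2 = 0.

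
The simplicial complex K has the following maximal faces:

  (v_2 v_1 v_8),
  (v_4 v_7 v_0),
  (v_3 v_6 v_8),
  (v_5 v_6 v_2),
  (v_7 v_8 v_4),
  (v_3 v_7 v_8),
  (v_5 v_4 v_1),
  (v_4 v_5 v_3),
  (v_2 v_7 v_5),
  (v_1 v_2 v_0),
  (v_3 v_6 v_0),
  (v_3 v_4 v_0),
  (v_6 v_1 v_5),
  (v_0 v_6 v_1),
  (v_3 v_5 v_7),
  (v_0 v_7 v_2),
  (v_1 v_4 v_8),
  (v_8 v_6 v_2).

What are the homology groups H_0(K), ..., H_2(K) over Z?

Fix the vertex order v_0 < v_1 < v_2 < v_3 < v_4 < v_5 < v_6 < v_7 < v_8 and write every simplex with vertices in increasing order. Then dim K = 2 and the simplices of K are:

  0-simplices (9): [v_0], [v_1], [v_2], [v_3], [v_4], [v_5], [v_6], [v_7], [v_8]
  1-simplices (27): (27 of them)
  2-simplices (18): (18 of them)

Hence C_0 ≅ Z^9, C_1 ≅ Z^27, C_2 ≅ Z^18.

The boundary map ∂_1: C_1 → C_0 sends each edge [p,q] (with p < q) to q − p.
The resulting 9×27 matrix has rank 8, and its Smith normal form has invariant factors (1,1,1,1,1,1,1,1).

∂_2: C_2 → C_1 sends each 2-simplex [p,q,r] to [q,r] − [p,r] + [p,q]. For instance
  ∂[v_2,v_6,v_8] = [v_6,v_8] − [v_2,v_8] + [v_2,v_6],
  ∂[v_1,v_4,v_8] = [v_4,v_8] − [v_1,v_8] + [v_1,v_4].
As a 27×18 matrix over Z this has rank 18, with invariant factors (1,1,1,1,1,1,1,1,1,1,1,1,1,1,1,1,1,2).

Now H_k = ker ∂_k / im ∂_{k+1}, so:

  H_0: rank C_0 − rank ∂_1 = 9 − 8 = 1, and the invariant factors of ∂_1 are all 1, so H_0 = Z.
  H_1: rank ker ∂_1 − rank ∂_2 = (27 − 8) − 18 = 1, and ∂_2 has invariant factor 2 > 1, so H_1 = Z × Z/2.
  H_2: rank ker ∂_2 − rank ∂_3 = (18 − 18) − 0 = 0, and there is no ∂_3, so H_2 = 0.

H_0 = Z,  H_1 = Z × Z/2,  H_2 = 0.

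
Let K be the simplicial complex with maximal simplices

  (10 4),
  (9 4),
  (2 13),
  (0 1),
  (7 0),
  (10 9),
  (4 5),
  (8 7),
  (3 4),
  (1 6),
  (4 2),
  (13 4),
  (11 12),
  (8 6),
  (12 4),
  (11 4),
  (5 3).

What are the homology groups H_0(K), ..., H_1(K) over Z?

K has 14 vertices, 17 edges.
rank ∂_0 = 0, rank ∂_1 = 12 ⇒ b_0 = 14 − 0 − 12 = 2; all invariant factors of ∂_1 are 1 so no torsion. So H_0 ≅ Z^2.
rank ∂_1 = 12, rank ∂_2 = 0 ⇒ b_1 = 17 − 12 − 0 = 5. So H_1 ≅ Z^5.

H_0 = Z^2,  H_1 = Z^5.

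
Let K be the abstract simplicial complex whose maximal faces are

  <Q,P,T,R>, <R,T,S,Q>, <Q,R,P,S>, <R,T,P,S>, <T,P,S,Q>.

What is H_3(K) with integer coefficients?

We work with the vertex ordering P < Q < R < S < T. The simplices of K, each written with vertices in increasing order, are:

  0-simplices (5): P, Q, R, S, T
  1-simplices (10): PQ, PR, PS, PT, QR, QS, QT, RS, RT, ST
  2-simplices (10): PQR, PQS, PQT, PRS, PRT, PST, QRS, QRT, QST, RST
  3-simplices (5): PQRS, PQRT, PQST, PRST, QRST

Hence C_0 ≅ Z^5, C_1 ≅ Z^10, C_2 ≅ Z^10, C_3 ≅ Z^5.

∂_1: C_1 → C_0 is given by ∂[p,q] = [q] − [p].
The resulting 5×10 matrix has rank 4, and its Smith normal form has invariant factors (1,1,1,1).

The boundary map ∂_2: C_2 → C_1 sends each 2-simplex [p,q,r] to [q,r] − [p,r] + [p,q]. For instance
  ∂QRS = RS − QS + QR,
  ∂PRT = RT − PT + PR.
The 10×10 boundary matrix has rank 6 and Smith normal form diag(1,1,1,1,1,1).

∂_3: C_3 → C_2 sends each 3-simplex σ to the alternating sum Σ_i (−1)^i (σ with its i-th vertex removed). For instance
  ∂PRST = RST − PST + PRT − PRS,
  ∂PQRS = QRS − PRS + PQS − PQR.
The resulting 10×5 matrix has rank 4, and its Smith normal form has invariant factors (1,1,1,1).

From H_k ≅ ker(∂_k) / im(∂_{k+1}) we obtain:

  H_3: rank ker ∂_3 − rank ∂_4 = (5 − 4) − 0 = 1, and there is no ∂_4, so H_3 ≅ Z.

H_3 ≅ Z.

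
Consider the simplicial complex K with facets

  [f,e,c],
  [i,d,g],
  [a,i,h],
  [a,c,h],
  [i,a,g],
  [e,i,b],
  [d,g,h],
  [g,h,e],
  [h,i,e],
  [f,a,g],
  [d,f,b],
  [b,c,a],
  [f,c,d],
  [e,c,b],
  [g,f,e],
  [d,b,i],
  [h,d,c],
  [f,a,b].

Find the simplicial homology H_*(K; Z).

H_0 = Z,  H_1 = Z ⊕ Z_2,  H_2 = 0.

Fix the vertex order a < b < c < d < e < f < g < h < i and write every simplex with vertices in increasing order. Then dim K = 2 and the simplices of K are:

  0-simplices (9): a, b, c, d, e, f, g, h, i
  1-simplices (27): ab, ac, af, ag, ah, ai, bc, bd, be, bf, bi, cd, ce, cf, ch, df, dg, dh, di, ef, eg, eh, ei, fg, gh, gi, hi
  2-simplices (18): abc, abf, ach, afg, agi, ahi, bce, bdf, bdi, bei, cdf, cdh, cef, dgh, dgi, efg, egh, ehi

giving chain groups C_0 ≅ Z^9, C_1 ≅ Z^27, C_2 ≅ Z^18.

∂_1: C_1 → C_0 sends each edge [p,q] (with p < q) to q − p. For instance
  ∂ab = b − a.
The resulting 9×27 matrix has rank 8, and its Smith normal form has invariant factors (1,1,1,1,1,1,1,1).

Boundary ∂_2: C_2 → C_1 sends each 2-simplex [p,q,r] to [q,r] − [p,r] + [p,q]. For instance
  ∂cdh = dh − ch + cd,
  ∂abc = bc − ac + ab.
The 27×18 boundary matrix has rank 18 and Smith normal form diag(1,1,1,1,1,1,1,1,1,1,1,1,1,1,1,1,1,2).

Computing H_k = (kernel of ∂_k) / (image of ∂_{k+1}):

  H_0: rank C_0 − rank ∂_1 = 9 − 8 = 1, and the invariant factors of ∂_1 are all 1, so H_0 ≅ Z.
  H_1: rank ker ∂_1 − rank ∂_2 = (27 − 8) − 18 = 1, and ∂_2 has invariant factor 2 > 1, so H_1 ≅ Z ⊕ Z_2.
  H_2: rank ker ∂_2 − rank ∂_3 = (18 − 18) − 0 = 0, and there is no ∂_3, so H_2 ≅ 0.

As a check, the Euler characteristic is 9 − 27 + 18 = 0, which agrees with 1 − 1 + 0 = 0.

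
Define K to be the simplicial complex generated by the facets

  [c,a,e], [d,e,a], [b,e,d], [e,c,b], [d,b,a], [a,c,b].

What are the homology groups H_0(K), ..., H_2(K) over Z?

H_0 = Z,  H_1 = 0,  H_2 = Z.

Fix the vertex order a < b < c < d < e and write every simplex with vertices in increasing order. Then dim K = 2 and the simplices of K are:

  0-simplices (5): a, b, c, d, e
  1-simplices (9): ab, ac, ad, ae, bc, bd, be, ce, de
  2-simplices (6): abc, abd, ace, ade, bce, bde

Hence C_0 ≅ Z^5, C_1 ≅ Z^9, C_2 ≅ Z^6.

Boundary ∂_1: C_1 → C_0 maps an edge to its endpoints' difference, ∂[p,q] = q − p.
The 5×9 boundary matrix has rank 4 and Smith normal form diag(1,1,1,1).

The boundary map ∂_2: C_2 → C_1 acts by ∂[p,q,r] = [q,r] − [p,r] + [p,q]. For instance
  ∂bce = ce − be + bc,
  ∂abc = bc − ac + ab.
This gives a 9×6 integer matrix of rank 5; reducing to Smith normal form yields diagonal entries (1,1,1,1,1).

From H_k ≅ ker(∂_k) / im(∂_{k+1}) we obtain:

  H_0: rank C_0 − rank ∂_1 = 5 − 4 = 1, and the invariant factors of ∂_1 are all 1, so H_0 = Z.
  H_1: rank ker ∂_1 − rank ∂_2 = (9 − 4) − 5 = 0, and the invariant factors of ∂_2 are all 1, so H_1 = 0.
  H_2: rank ker ∂_2 − rank ∂_3 = (6 − 5) − 0 = 1, and there is no ∂_3, so H_2 = Z.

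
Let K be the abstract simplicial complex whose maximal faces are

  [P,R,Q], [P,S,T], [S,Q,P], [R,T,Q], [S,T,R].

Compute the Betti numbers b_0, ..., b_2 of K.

b_0 = 1, b_1 = 1, b_2 = 0.

K has 5 vertices, 10 edges, 5 triangles.
rank ∂_0 = 0, rank ∂_1 = 4 ⇒ b_0 = 5 − 0 − 4 = 1; all invariant factors of ∂_1 are 1 so no torsion. So H_0 ≅ Z.
rank ∂_1 = 4, rank ∂_2 = 5 ⇒ b_1 = 10 − 4 − 5 = 1; all invariant factors of ∂_2 are 1 so no torsion. So H_1 ≅ Z.
rank ∂_2 = 5, rank ∂_3 = 0 ⇒ b_2 = 5 − 5 − 0 = 0. So H_2 ≅ 0.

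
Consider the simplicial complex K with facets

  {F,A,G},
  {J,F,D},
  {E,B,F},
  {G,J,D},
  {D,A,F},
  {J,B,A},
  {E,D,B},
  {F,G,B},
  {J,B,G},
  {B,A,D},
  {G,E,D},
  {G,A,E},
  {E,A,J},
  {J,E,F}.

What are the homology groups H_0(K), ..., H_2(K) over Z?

H_0 ≅ Z,  H_1 ≅ Z^2,  H_2 ≅ Z.

Order the vertices as A < B < D < E < F < G < J. Listing each simplex with vertices in this order, K has dimension 2 with simplices:

  0-simplices (7): A, B, D, E, F, G, J
  1-simplices (21): AB, AD, AE, AF, AG, AJ, BD, BE, BF, BG, BJ, DE, DF, DG, DJ, EF, EG, EJ, FG, FJ, GJ
  2-simplices (14): ABD, ABJ, ADF, AEG, AEJ, AFG, BDE, BEF, BFG, BGJ, DEG, DFJ, DGJ, EFJ

giving chain groups C_0 ≅ Z^7, C_1 ≅ Z^21, C_2 ≅ Z^14.

The boundary map ∂_1: C_1 → C_0 is given by ∂[p,q] = [q] − [p]. For instance
  ∂DJ = J − D.
The 7×21 boundary matrix has rank 6 and Smith normal form diag(1,1,1,1,1,1).

Boundary ∂_2: C_2 → C_1 sends each 2-simplex [p,q,r] to [q,r] − [p,r] + [p,q]. For instance
  ∂ADF = DF − AF + AD,
  ∂EFJ = FJ − EJ + EF.
As a 21×14 matrix over Z this has rank 13, with invariant factors (1,1,1,1,1,1,1,1,1,1,1,1,1).

Now H_k = ker ∂_k / im ∂_{k+1}, so:

  H_0: rank C_0 − rank ∂_1 = 7 − 6 = 1, and the invariant factors of ∂_1 are all 1, so H_0 ≅ Z.
  H_1: rank ker ∂_1 − rank ∂_2 = (21 − 6) − 13 = 2, and the invariant factors of ∂_2 are all 1, so H_1 ≅ Z^2.
  H_2: rank ker ∂_2 − rank ∂_3 = (14 − 13) − 0 = 1, and there is no ∂_3, so H_2 ≅ Z.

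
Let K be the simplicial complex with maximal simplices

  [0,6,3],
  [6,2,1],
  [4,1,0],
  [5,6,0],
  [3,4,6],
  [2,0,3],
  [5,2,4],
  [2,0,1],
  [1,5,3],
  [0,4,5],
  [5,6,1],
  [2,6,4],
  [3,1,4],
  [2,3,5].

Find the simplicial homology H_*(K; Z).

H_0 = Z,  H_1 = Z^2,  H_2 = Z.

Fix the vertex order 0 < 1 < 2 < 3 < 4 < 5 < 6 and write every simplex with vertices in increasing order. Then dim K = 2 and the simplices of K are:

  0-simplices (7): [0], [1], [2], [3], [4], [5], [6]
  1-simplices (21): [0,1], [0,2], [0,3], [0,4], [0,5], [0,6], [1,2], [1,3], [1,4], [1,5], [1,6], [2,3], [2,4], [2,5], [2,6], [3,4], [3,5], [3,6], [4,5], [4,6], [5,6]
  2-simplices (14): [0,1,2], [0,1,4], [0,2,3], [0,3,6], [0,4,5], [0,5,6], [1,2,6], [1,3,4], [1,3,5], [1,5,6], [2,3,5], [2,4,5], [2,4,6], [3,4,6]

giving chain groups C_0 ≅ Z^7, C_1 ≅ Z^21, C_2 ≅ Z^14.

The boundary map ∂_1: C_1 → C_0 maps an edge to its endpoints' difference, ∂[p,q] = q − p.
The resulting 7×21 matrix has rank 6, and its Smith normal form has invariant factors (1,1,1,1,1,1).

Boundary ∂_2: C_2 → C_1 maps a triangle to the signed sum of its edges. For instance
  ∂[0,4,5] = [4,5] − [0,5] + [0,4],
  ∂[2,4,5] = [4,5] − [2,5] + [2,4].
As a 21×14 matrix over Z this has rank 13, with invariant factors (1,1,1,1,1,1,1,1,1,1,1,1,1).

Now H_k = ker ∂_k / im ∂_{k+1}, so:

  H_0: rank C_0 − rank ∂_1 = 7 − 6 = 1, and the invariant factors of ∂_1 are all 1, so H_0 = Z.
  H_1: rank ker ∂_1 − rank ∂_2 = (21 − 6) − 13 = 2, and the invariant factors of ∂_2 are all 1, so H_1 = Z^2.
  H_2: rank ker ∂_2 − rank ∂_3 = (14 − 13) − 0 = 1, and there is no ∂_3, so H_2 = Z.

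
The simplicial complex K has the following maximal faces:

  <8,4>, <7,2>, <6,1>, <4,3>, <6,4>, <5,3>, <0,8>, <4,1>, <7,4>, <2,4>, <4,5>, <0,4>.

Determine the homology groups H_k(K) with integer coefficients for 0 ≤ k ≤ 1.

H_0 = Z,  H_1 = Z^4.

We work with the vertex ordering 0 < 1 < 2 < 3 < 4 < 5 < 6 < 7 < 8. The simplices of K, each written with vertices in increasing order, are:

  0-simplices (9): [0], [1], [2], [3], [4], [5], [6], [7], [8]
  1-simplices (12): [0,4], [0,8], [1,4], [1,6], [2,4], [2,7], [3,4], [3,5], [4,5], [4,6], [4,7], [4,8]

so the chain groups are C_0 ≅ Z^9, C_1 ≅ Z^12.

Boundary ∂_1: C_1 → C_0 maps an edge to its endpoints' difference, ∂[p,q] = q − p.
The 9×12 boundary matrix has rank 8 and Smith normal form diag(1,1,1,1,1,1,1,1).

Now H_k = ker ∂_k / im ∂_{k+1}, so:

  H_0: rank C_0 − rank ∂_1 = 9 − 8 = 1, and the invariant factors of ∂_1 are all 1, so H_0 ≅ Z.
  H_1: rank ker ∂_1 − rank ∂_2 = (12 − 8) − 0 = 4, and there is no ∂_2, so H_1 ≅ Z^4.

(K is a triangulation of a wedge of 4 circles.)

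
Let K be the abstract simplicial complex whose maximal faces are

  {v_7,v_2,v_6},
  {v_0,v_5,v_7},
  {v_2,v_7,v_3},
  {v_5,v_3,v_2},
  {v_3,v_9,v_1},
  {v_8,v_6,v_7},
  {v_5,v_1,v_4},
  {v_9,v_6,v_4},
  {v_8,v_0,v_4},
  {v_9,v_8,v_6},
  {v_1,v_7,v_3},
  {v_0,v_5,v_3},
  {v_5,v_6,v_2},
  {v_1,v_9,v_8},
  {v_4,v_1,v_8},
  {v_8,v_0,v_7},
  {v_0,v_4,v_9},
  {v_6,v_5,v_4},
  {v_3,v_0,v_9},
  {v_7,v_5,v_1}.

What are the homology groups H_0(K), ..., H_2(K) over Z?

Order the vertices as v_0 < v_1 < v_2 < v_3 < v_4 < v_5 < v_6 < v_7 < v_8 < v_9. Listing each simplex with vertices in this order, K has dimension 2 with simplices:

  0-simplices (10): [v_0], [v_1], [v_2], [v_3], [v_4], [v_5], [v_6], [v_7], [v_8], [v_9]
  1-simplices (30): (30 of them)
  2-simplices (20): (20 of them)

giving chain groups C_0 ≅ Z^10, C_1 ≅ Z^30, C_2 ≅ Z^20.

Boundary ∂_1: C_1 → C_0 sends each edge [p,q] (with p < q) to q − p.
The resulting 10×30 matrix has rank 9, and its Smith normal form has invariant factors (1,1,1,1,1,1,1,1,1).

The boundary map ∂_2: C_2 → C_1 acts by ∂[p,q,r] = [q,r] − [p,r] + [p,q]. For instance
  ∂[v_2,v_3,v_5] = [v_3,v_5] − [v_2,v_5] + [v_2,v_3],
  ∂[v_0,v_4,v_8] = [v_4,v_8] − [v_0,v_8] + [v_0,v_4].
The resulting 30×20 matrix has rank 20, and its Smith normal form has invariant factors (1,1,1,1,1,1,1,1,1,1,1,1,1,1,1,1,1,1,1,2).

Now H_k = ker ∂_k / im ∂_{k+1}, so:

  H_0: rank C_0 − rank ∂_1 = 10 − 9 = 1, and the invariant factors of ∂_1 are all 1, so H_0 ≅ Z.
  H_1: rank ker ∂_1 − rank ∂_2 = (30 − 9) − 20 = 1, and ∂_2 has invariant factor 2 > 1, so H_1 ≅ Z ⊕ Z/2Z.
  H_2: rank ker ∂_2 − rank ∂_3 = (20 − 20) − 0 = 0, and there is no ∂_3, so H_2 ≅ 0.

(K is a triangulation of the Klein bottle.)

H_0 ≅ Z,  H_1 ≅ Z ⊕ Z/2Z,  H_2 = 0.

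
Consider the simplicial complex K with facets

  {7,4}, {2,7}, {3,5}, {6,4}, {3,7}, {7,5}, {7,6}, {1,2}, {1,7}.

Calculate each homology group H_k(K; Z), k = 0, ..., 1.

H_0 = Z,  H_1 = Z^3.

Order the vertices as 1 < 2 < 3 < 4 < 5 < 6 < 7. Listing each simplex with vertices in this order, K has dimension 1 with simplices:

  0-simplices (7): [1], [2], [3], [4], [5], [6], [7]
  1-simplices (9): [1,2], [1,7], [2,7], [3,5], [3,7], [4,6], [4,7], [5,7], [6,7]

giving chain groups C_0 ≅ Z^7, C_1 ≅ Z^9.

∂_1: C_1 → C_0 is given by ∂[p,q] = [q] − [p].
The 7×9 boundary matrix has rank 6 and Smith normal form diag(1,1,1,1,1,1).

Now H_k = ker ∂_k / im ∂_{k+1}, so:

  H_0: rank C_0 − rank ∂_1 = 7 − 6 = 1, and the invariant factors of ∂_1 are all 1, so H_0 ≅ Z.
  H_1: rank ker ∂_1 − rank ∂_2 = (9 − 6) − 0 = 3, and there is no ∂_2, so H_1 ≅ Z^3.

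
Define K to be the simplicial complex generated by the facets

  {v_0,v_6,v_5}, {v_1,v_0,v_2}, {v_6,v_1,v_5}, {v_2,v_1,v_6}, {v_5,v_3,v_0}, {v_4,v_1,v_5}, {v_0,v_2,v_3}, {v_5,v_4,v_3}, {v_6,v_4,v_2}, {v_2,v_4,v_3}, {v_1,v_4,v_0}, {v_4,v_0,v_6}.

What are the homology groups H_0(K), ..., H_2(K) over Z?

H_0 = Z,  H_1 = Z/2Z,  H_2 = 0.

Fix the vertex order v_0 < v_1 < v_2 < v_3 < v_4 < v_5 < v_6 and write every simplex with vertices in increasing order. Then dim K = 2 and the simplices of K are:

  0-simplices (7): [v_0], [v_1], [v_2], [v_3], [v_4], [v_5], [v_6]
  1-simplices (18): (18 of them)
  2-simplices (12): (12 of them)

giving chain groups C_0 ≅ Z^7, C_1 ≅ Z^18, C_2 ≅ Z^12.

Boundary ∂_1: C_1 → C_0 maps an edge to its endpoints' difference, ∂[p,q] = q − p. For instance
  ∂[v_2,v_3] = [v_3] − [v_2].
The 7×18 boundary matrix has rank 6 and Smith normal form diag(1,1,1,1,1,1).

The boundary map ∂_2: C_2 → C_1 maps a triangle to the signed sum of its edges. For instance
  ∂[v_0,v_4,v_6] = [v_4,v_6] − [v_0,v_6] + [v_0,v_4],
  ∂[v_0,v_5,v_6] = [v_5,v_6] − [v_0,v_6] + [v_0,v_5].
As a 18×12 matrix over Z this has rank 12, with invariant factors (1,1,1,1,1,1,1,1,1,1,1,2).

Computing H_k = (kernel of ∂_k) / (image of ∂_{k+1}):

  H_0: rank C_0 − rank ∂_1 = 7 − 6 = 1, and the invariant factors of ∂_1 are all 1, so H_0 = Z.
  H_1: rank ker ∂_1 − rank ∂_2 = (18 − 6) − 12 = 0, and ∂_2 has invariant factor 2 > 1, so H_1 = Z/2Z.
  H_2: rank ker ∂_2 − rank ∂_3 = (12 − 12) − 0 = 0, and there is no ∂_3, so H_2 = 0.

(K is a triangulation of the real projective plane RP^2.)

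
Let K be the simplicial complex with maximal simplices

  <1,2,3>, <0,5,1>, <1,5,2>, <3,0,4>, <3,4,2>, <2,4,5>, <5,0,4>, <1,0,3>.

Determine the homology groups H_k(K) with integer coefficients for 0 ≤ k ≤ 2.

H_0 ≅ Z,  H_1 = 0,  H_2 ≅ Z.

K has 6 vertices, 12 edges, 8 triangles.
rank ∂_0 = 0, rank ∂_1 = 5 ⇒ b_0 = 6 − 0 − 5 = 1; all invariant factors of ∂_1 are 1 so no torsion. So H_0 = Z.
rank ∂_1 = 5, rank ∂_2 = 7 ⇒ b_1 = 12 − 5 − 7 = 0; all invariant factors of ∂_2 are 1 so no torsion. So H_1 = 0.
rank ∂_2 = 7, rank ∂_3 = 0 ⇒ b_2 = 8 − 7 − 0 = 1. So H_2 = Z.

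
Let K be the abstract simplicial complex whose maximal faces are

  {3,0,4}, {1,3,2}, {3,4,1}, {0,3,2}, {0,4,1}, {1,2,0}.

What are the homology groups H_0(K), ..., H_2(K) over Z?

We work with the vertex ordering 0 < 1 < 2 < 3 < 4. The simplices of K, each written with vertices in increasing order, are:

  0-simplices (5): [0], [1], [2], [3], [4]
  1-simplices (9): [0,1], [0,2], [0,3], [0,4], [1,2], [1,3], [1,4], [2,3], [3,4]
  2-simplices (6): [0,1,2], [0,1,4], [0,2,3], [0,3,4], [1,2,3], [1,3,4]

Hence C_0 ≅ Z^5, C_1 ≅ Z^9, C_2 ≅ Z^6.

Boundary ∂_1: C_1 → C_0 sends each edge [p,q] (with p < q) to q − p.
This gives a 5×9 integer matrix of rank 4; reducing to Smith normal form yields diagonal entries (1,1,1,1).

∂_2: C_2 → C_1 sends each 2-simplex [p,q,r] to [q,r] − [p,r] + [p,q]. For instance
  ∂[0,1,4] = [1,4] − [0,4] + [0,1],
  ∂[0,3,4] = [3,4] − [0,4] + [0,3].
This gives a 9×6 integer matrix of rank 5; reducing to Smith normal form yields diagonal entries (1,1,1,1,1).

Computing H_k = (kernel of ∂_k) / (image of ∂_{k+1}):

  H_0: rank C_0 − rank ∂_1 = 5 − 4 = 1, and the invariant factors of ∂_1 are all 1, so H_0 ≅ Z.
  H_1: rank ker ∂_1 − rank ∂_2 = (9 − 4) − 5 = 0, and the invariant factors of ∂_2 are all 1, so H_1 ≅ 0.
  H_2: rank ker ∂_2 − rank ∂_3 = (6 − 5) − 0 = 1, and there is no ∂_3, so H_2 ≅ Z.

As a check, the Euler characteristic is 5 − 9 + 6 = 2, which agrees with 1 − 0 + 1 = 2.

H_0 = Z,  H_1 = 0,  H_2 = Z.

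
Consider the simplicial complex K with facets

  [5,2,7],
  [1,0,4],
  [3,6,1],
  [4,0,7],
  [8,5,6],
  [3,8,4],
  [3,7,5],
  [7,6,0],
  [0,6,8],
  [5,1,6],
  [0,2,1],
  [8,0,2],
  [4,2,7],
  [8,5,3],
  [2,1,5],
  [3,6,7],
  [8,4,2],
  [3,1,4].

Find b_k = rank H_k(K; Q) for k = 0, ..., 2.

K has 9 vertices, 27 edges, 18 triangles.
rank ∂_0 = 0, rank ∂_1 = 8 ⇒ b_0 = 9 − 0 − 8 = 1; all invariant factors of ∂_1 are 1 so no torsion. So H_0 = Z.
rank ∂_1 = 8, rank ∂_2 = 18 ⇒ b_1 = 27 − 8 − 18 = 1; ∂_2 has invariant factor(s) [2] giving torsion. So H_1 = Z ⊕ Z/2.
rank ∂_2 = 18, rank ∂_3 = 0 ⇒ b_2 = 18 − 18 − 0 = 0. So H_2 = 0.

b_0 = 1, b_1 = 1, b_2 = 0.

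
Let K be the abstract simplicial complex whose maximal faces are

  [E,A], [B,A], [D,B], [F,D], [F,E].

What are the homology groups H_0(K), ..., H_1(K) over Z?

Order the vertices as A < B < D < E < F. Listing each simplex with vertices in this order, K has dimension 1 with simplices:

  0-simplices (5): A, B, D, E, F
  1-simplices (5): AB, AE, BD, DF, EF

Hence C_0 ≅ Z^5, C_1 ≅ Z^5.

Boundary ∂_1: C_1 → C_0 is given by ∂[p,q] = [q] − [p]. For instance
  ∂EF = F − E.
As a 5×5 matrix over Z this has rank 4, with invariant factors (1,1,1,1).

From H_k ≅ ker(∂_k) / im(∂_{k+1}) we obtain:

  H_0: rank C_0 − rank ∂_1 = 5 − 4 = 1, and the invariant factors of ∂_1 are all 1, so H_0 ≅ Z.
  H_1: rank ker ∂_1 − rank ∂_2 = (5 − 4) − 0 = 1, and there is no ∂_2, so H_1 ≅ Z.

H_0 = Z,  H_1 = Z.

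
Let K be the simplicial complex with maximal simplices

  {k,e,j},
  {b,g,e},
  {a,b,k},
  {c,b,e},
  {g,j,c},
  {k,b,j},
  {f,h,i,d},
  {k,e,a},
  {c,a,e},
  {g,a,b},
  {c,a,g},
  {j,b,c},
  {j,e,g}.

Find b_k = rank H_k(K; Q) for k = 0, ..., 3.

b_0 = 2, b_1 = 0, b_2 = 0, b_3 = 0.

Order the vertices as a < b < c < d < e < f < g < h < i < j < k. Listing each simplex with vertices in this order, K has dimension 3 with simplices:

  0-simplices (11): a, b, c, d, e, f, g, h, i, j, k
  1-simplices (24): ab, ac, ae, ag, ak, bc, be, bg, bj, bk, ce, cg, cj, df, dh, di, eg, ej, ek, fh, fi, gj, hi, jk
  2-simplices (16): abg, abk, ace, acg, aek, bce, bcj, beg, bjk, cgj, dfh, dfi, dhi, egj, ejk, fhi
  3-simplices (1): dfhi

Hence C_0 ≅ Z^11, C_1 ≅ Z^24, C_2 ≅ Z^16, C_3 ≅ Z^1.

The boundary map ∂_1: C_1 → C_0 sends each edge [p,q] (with p < q) to q − p. For instance
  ∂dh = h − d.
As a 11×24 matrix over Z this has rank 9, with invariant factors (1,1,1,1,1,1,1,1,1).

∂_2: C_2 → C_1 sends each 2-simplex [p,q,r] to [q,r] − [p,r] + [p,q]. For instance
  ∂ace = ce − ae + ac,
  ∂cgj = gj − cj + cg.
As a 24×16 matrix over Z this has rank 15, with invariant factors (1,1,1,1,1,1,1,1,1,1,1,1,1,1,2).

The boundary map ∂_3: C_3 → C_2 sends each 3-simplex σ to the alternating sum Σ_i (−1)^i (σ with its i-th vertex removed). For instance
  ∂dfhi = fhi − dhi + dfi − dfh.
As a 16×1 matrix over Z this has rank 1, with invariant factors (1).

From H_k ≅ ker(∂_k) / im(∂_{k+1}) we obtain:

  H_0: rank C_0 − rank ∂_1 = 11 − 9 = 2, and the invariant factors of ∂_1 are all 1, so H_0 ≅ Z^2.
  H_1: rank ker ∂_1 − rank ∂_2 = (24 − 9) − 15 = 0, and ∂_2 has invariant factor 2 > 1, so H_1 ≅ Z/2.
  H_2: rank ker ∂_2 − rank ∂_3 = (16 − 15) − 1 = 0, and the invariant factors of ∂_3 are all 1, so H_2 ≅ 0.
  H_3: rank ker ∂_3 − rank ∂_4 = (1 − 1) − 0 = 0, and there is no ∂_4, so H_3 ≅ 0.

(K is a triangulation of the disjoint union of the 3-simplex and the real projective plane RP^2.)

Hence the Betti numbers are b_0 = 2, b_1 = 0, b_2 = 0, b_3 = 0.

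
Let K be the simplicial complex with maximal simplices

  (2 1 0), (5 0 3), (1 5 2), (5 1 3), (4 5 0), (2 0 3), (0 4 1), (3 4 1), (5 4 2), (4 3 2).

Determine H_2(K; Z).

H_2 ≅ 0.

We work with the vertex ordering 0 < 1 < 2 < 3 < 4 < 5. The simplices of K, each written with vertices in increasing order, are:

  0-simplices (6): [0], [1], [2], [3], [4], [5]
  1-simplices (15): [0,1], [0,2], [0,3], [0,4], [0,5], [1,2], [1,3], [1,4], [1,5], [2,3], [2,4], [2,5], [3,4], [3,5], [4,5]
  2-simplices (10): [0,1,2], [0,1,4], [0,2,3], [0,3,5], [0,4,5], [1,2,5], [1,3,4], [1,3,5], [2,3,4], [2,4,5]

Hence C_0 ≅ Z^6, C_1 ≅ Z^15, C_2 ≅ Z^10.

Boundary ∂_1: C_1 → C_0 is given by ∂[p,q] = [q] − [p]. For instance
  ∂[3,4] = [4] − [3].
The 6×15 boundary matrix has rank 5 and Smith normal form diag(1,1,1,1,1).

Boundary ∂_2: C_2 → C_1 sends each 2-simplex [p,q,r] to [q,r] − [p,r] + [p,q]. For instance
  ∂[2,4,5] = [4,5] − [2,5] + [2,4],
  ∂[1,2,5] = [2,5] − [1,5] + [1,2].
The resulting 15×10 matrix has rank 10, and its Smith normal form has invariant factors (1,1,1,1,1,1,1,1,1,2).

From H_k ≅ ker(∂_k) / im(∂_{k+1}) we obtain:

  H_2: rank ker ∂_2 − rank ∂_3 = (10 − 10) − 0 = 0, and there is no ∂_3, so H_2 = 0.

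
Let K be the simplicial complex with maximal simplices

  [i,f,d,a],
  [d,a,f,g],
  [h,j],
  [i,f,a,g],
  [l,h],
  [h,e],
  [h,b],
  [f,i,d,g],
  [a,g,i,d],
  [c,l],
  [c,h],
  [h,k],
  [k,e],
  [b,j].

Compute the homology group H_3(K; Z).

Order the vertices as a < b < c < d < e < f < g < h < i < j < k < l. Listing each simplex with vertices in this order, K has dimension 3 with simplices:

  0-simplices (12): a, b, c, d, e, f, g, h, i, j, k, l
  1-simplices (19): ad, af, ag, ai, bh, bj, ch, cl, df, dg, di, eh, ek, fg, fi, gi, hj, hk, hl
  2-simplices (10): adf, adg, adi, afg, afi, agi, dfg, dfi, dgi, fgi
  3-simplices (5): adfg, adfi, adgi, afgi, dfgi

so the chain groups are C_0 ≅ Z^12, C_1 ≅ Z^19, C_2 ≅ Z^10, C_3 ≅ Z^5.

The boundary map ∂_1: C_1 → C_0 sends each edge [p,q] (with p < q) to q − p.
As a 12×19 matrix over Z this has rank 10, with invariant factors (1,1,1,1,1,1,1,1,1,1).

Boundary ∂_2: C_2 → C_1 acts by ∂[p,q,r] = [q,r] − [p,r] + [p,q]. For instance
  ∂dfg = fg − dg + df,
  ∂agi = gi − ai + ag.
The resulting 19×10 matrix has rank 6, and its Smith normal form has invariant factors (1,1,1,1,1,1).

∂_3: C_3 → C_2 sends each 3-simplex σ to the alternating sum Σ_i (−1)^i (σ with its i-th vertex removed). For instance
  ∂dfgi = fgi − dgi + dfi − dfg,
  ∂adgi = dgi − agi + adi − adg.
This gives a 10×5 integer matrix of rank 4; reducing to Smith normal form yields diagonal entries (1,1,1,1).

Now H_k = ker ∂_k / im ∂_{k+1}, so:

  H_3: rank ker ∂_3 − rank ∂_4 = (5 − 4) − 0 = 1, and there is no ∂_4, so H_3 ≅ Z.

H_3 = Z.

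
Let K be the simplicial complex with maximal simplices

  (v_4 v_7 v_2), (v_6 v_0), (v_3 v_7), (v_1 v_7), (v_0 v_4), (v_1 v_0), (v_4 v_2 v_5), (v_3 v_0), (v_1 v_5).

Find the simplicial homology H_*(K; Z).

We work with the vertex ordering v_0 < v_1 < v_2 < v_3 < v_4 < v_5 < v_6 < v_7. The simplices of K, each written with vertices in increasing order, are:

  0-simplices (8): [v_0], [v_1], [v_2], [v_3], [v_4], [v_5], [v_6], [v_7]
  1-simplices (12): [v_0,v_1], [v_0,v_3], [v_0,v_4], [v_0,v_6], [v_1,v_5], [v_1,v_7], [v_2,v_4], [v_2,v_5], [v_2,v_7], [v_3,v_7], [v_4,v_5], [v_4,v_7]
  2-simplices (2): [v_2,v_4,v_5], [v_2,v_4,v_7]

Hence C_0 ≅ Z^8, C_1 ≅ Z^12, C_2 ≅ Z^2.

Boundary ∂_1: C_1 → C_0 sends each edge [p,q] (with p < q) to q − p. For instance
  ∂[v_0,v_1] = [v_1] − [v_0].
As a 8×12 matrix over Z this has rank 7, with invariant factors (1,1,1,1,1,1,1).

∂_2: C_2 → C_1 acts by ∂[p,q,r] = [q,r] − [p,r] + [p,q]. For instance
  ∂[v_2,v_4,v_5] = [v_4,v_5] − [v_2,v_5] + [v_2,v_4],
  ∂[v_2,v_4,v_7] = [v_4,v_7] − [v_2,v_7] + [v_2,v_4].
This gives a 12×2 integer matrix of rank 2; reducing to Smith normal form yields diagonal entries (1,1).

Reading off H_k = ker ∂_k / im ∂_{k+1}:

  H_0: rank C_0 − rank ∂_1 = 8 − 7 = 1, and the invariant factors of ∂_1 are all 1, so H_0 = Z.
  H_1: rank ker ∂_1 − rank ∂_2 = (12 − 7) − 2 = 3, and the invariant factors of ∂_2 are all 1, so H_1 = Z^3.
  H_2: rank ker ∂_2 − rank ∂_3 = (2 − 2) − 0 = 0, and there is no ∂_3, so H_2 = 0.

As a check, the Euler characteristic is 8 − 12 + 2 = -2, which agrees with 1 − 3 + 0 = -2.

H_0 = Z,  H_1 = Z^3,  H_2 = 0.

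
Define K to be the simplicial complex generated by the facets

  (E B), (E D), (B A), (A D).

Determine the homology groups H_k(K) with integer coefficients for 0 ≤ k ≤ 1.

H_0 = Z,  H_1 = Z.

Take the total order A < B < D < E on the vertex set. Then K (dimension 1) consists of the simplices:

  0-simplices (4): A, B, D, E
  1-simplices (4): AB, AD, BE, DE

so the chain groups are C_0 ≅ Z^4, C_1 ≅ Z^4.

Boundary ∂_1: C_1 → C_0 sends each edge [p,q] (with p < q) to q − p. For instance
  ∂AD = D − A.
The 4×4 boundary matrix has rank 3 and Smith normal form diag(1,1,1).

Reading off H_k = ker ∂_k / im ∂_{k+1}:

  H_0: rank C_0 − rank ∂_1 = 4 − 3 = 1, and the invariant factors of ∂_1 are all 1, so H_0 = Z.
  H_1: rank ker ∂_1 − rank ∂_2 = (4 − 3) − 0 = 1, and there is no ∂_2, so H_1 = Z.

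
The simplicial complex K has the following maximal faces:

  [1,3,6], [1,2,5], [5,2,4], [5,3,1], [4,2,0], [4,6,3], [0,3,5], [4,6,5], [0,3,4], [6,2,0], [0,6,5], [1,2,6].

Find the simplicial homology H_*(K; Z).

We work with the vertex ordering 0 < 1 < 2 < 3 < 4 < 5 < 6. The simplices of K, each written with vertices in increasing order, are:

  0-simplices (7): [0], [1], [2], [3], [4], [5], [6]
  1-simplices (18): [0,2], [0,3], [0,4], [0,5], [0,6], [1,2], [1,3], [1,5], [1,6], [2,4], [2,5], [2,6], [3,4], [3,5], [3,6], [4,5], [4,6], [5,6]
  2-simplices (12): [0,2,4], [0,2,6], [0,3,4], [0,3,5], [0,5,6], [1,2,5], [1,2,6], [1,3,5], [1,3,6], [2,4,5], [3,4,6], [4,5,6]

Hence C_0 ≅ Z^7, C_1 ≅ Z^18, C_2 ≅ Z^12.

The boundary map ∂_1: C_1 → C_0 is given by ∂[p,q] = [q] − [p]. For instance
  ∂[0,3] = [3] − [0].
The 7×18 boundary matrix has rank 6 and Smith normal form diag(1,1,1,1,1,1).

∂_2: C_2 → C_1 acts by ∂[p,q,r] = [q,r] − [p,r] + [p,q]. For instance
  ∂[4,5,6] = [5,6] − [4,6] + [4,5],
  ∂[1,3,6] = [3,6] − [1,6] + [1,3].
The 18×12 boundary matrix has rank 12 and Smith normal form diag(1,1,1,1,1,1,1,1,1,1,1,2).

Computing H_k = (kernel of ∂_k) / (image of ∂_{k+1}):

  H_0: rank C_0 − rank ∂_1 = 7 − 6 = 1, and the invariant factors of ∂_1 are all 1, so H_0 ≅ Z.
  H_1: rank ker ∂_1 − rank ∂_2 = (18 − 6) − 12 = 0, and ∂_2 has invariant factor 2 > 1, so H_1 ≅ Z/2Z.
  H_2: rank ker ∂_2 − rank ∂_3 = (12 − 12) − 0 = 0, and there is no ∂_3, so H_2 ≅ 0.

As a check, the Euler characteristic is 7 − 18 + 12 = 1, which agrees with 1 − 0 + 0 = 1.
(K is a triangulation of the real projective plane RP^2.)

H_0 = Z,  H_1 = Z/2Z,  H_2 = 0.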